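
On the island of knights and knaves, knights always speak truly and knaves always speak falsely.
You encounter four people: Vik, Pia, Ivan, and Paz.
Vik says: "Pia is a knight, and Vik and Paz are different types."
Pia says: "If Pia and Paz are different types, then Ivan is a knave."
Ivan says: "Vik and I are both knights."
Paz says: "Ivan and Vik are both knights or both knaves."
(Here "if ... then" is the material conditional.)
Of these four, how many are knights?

2

The unique consistent assignment is Vik=knight, Pia=knight, Ivan=knave, Paz=knave.
That has 2 knights.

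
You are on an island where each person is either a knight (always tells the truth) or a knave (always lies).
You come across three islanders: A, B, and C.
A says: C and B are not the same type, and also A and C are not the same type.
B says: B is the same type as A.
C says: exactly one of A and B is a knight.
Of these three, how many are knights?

2

The unique consistent assignment is A=knight, B=knight, C=knave.
That has 2 knights.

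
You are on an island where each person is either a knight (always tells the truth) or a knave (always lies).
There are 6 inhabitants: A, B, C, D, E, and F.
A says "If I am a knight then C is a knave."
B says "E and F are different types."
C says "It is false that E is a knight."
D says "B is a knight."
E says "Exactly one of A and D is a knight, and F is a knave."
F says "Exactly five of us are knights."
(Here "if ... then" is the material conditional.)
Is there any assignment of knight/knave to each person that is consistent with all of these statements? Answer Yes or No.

No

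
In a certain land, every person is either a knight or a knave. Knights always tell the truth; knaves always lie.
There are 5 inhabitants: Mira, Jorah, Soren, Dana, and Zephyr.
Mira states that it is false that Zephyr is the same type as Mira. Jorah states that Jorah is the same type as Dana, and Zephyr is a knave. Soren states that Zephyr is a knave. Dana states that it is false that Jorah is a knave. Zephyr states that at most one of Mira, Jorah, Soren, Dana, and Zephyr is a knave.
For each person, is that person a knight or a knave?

Suppose Mira is a knight. Then Mira's statement "it is false that Zephyr is the same type as Mira" would have to be true. Checking the 16 ways to assign the others, none is consistent with every speaker.
(For instance, with Jorah=knight, Soren=knight, Dana=knight, Zephyr=knave, Zephyr's claim "at most one of Mira, Jorah, Soren, Dana, and Zephyr is a knave" comes out true where it would need to be false.)
So Mira must be a knave, making "it is false that Zephyr is the same type as Mira" false. Taking Mira=knave, Jorah=knight, Soren=knight, Dana=knight, Zephyr=knave, each remaining statement checks out:
  Jorah (knight): "Jorah is the same type as Dana, and Zephyr is a knave" — true. ✓
  Soren (knight): "Zephyr is a knave" — true. ✓
  Dana (knight): "it is false that Jorah is a knave" — true. ✓
  Zephyr (knave): "at most one of Mira, Jorah, Soren, Dana, and Zephyr is a knave" — false. ✓
This is the unique consistent assignment.

Mira is a knave, Jorah is a knight, Soren is a knight, Dana is a knight, and Zephyr is a knave.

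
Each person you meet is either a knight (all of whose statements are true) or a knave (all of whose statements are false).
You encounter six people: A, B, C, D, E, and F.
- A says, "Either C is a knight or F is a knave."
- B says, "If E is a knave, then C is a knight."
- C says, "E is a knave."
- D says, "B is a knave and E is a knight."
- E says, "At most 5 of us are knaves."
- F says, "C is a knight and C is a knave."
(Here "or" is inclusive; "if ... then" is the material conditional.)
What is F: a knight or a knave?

F is a knave.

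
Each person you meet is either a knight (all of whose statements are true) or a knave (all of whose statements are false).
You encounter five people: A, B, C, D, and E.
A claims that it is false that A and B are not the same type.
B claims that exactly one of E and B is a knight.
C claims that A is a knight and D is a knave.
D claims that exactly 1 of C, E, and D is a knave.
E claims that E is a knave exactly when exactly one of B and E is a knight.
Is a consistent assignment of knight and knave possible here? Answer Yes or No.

Checking all 32 assignments, each has at least one speaker whose statement's truth value contradicts their type.

No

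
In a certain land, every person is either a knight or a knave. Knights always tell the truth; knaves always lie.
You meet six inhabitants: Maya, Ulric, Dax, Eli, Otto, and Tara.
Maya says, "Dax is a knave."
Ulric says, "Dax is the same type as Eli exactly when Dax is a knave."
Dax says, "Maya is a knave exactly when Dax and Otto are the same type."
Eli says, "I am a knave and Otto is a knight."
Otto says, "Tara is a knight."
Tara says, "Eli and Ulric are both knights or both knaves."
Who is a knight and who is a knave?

Knights: Maya and Ulric. Knaves: Dax, Eli, Otto, and Tara.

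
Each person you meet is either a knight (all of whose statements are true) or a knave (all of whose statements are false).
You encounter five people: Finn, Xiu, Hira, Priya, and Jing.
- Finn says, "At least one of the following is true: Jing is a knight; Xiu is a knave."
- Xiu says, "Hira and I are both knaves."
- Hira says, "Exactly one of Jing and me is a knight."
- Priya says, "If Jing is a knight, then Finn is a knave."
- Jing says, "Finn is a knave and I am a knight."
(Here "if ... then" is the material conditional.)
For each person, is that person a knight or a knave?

Finn is a knight, Xiu is a knave, Hira is a knight, Priya is a knight, and Jing is a knave.

Suppose Finn is a knave. Then Finn's statement "at least one of the following is true: Jing is a knight; Xiu is a knave" would have to be false. Checking the 16 ways to assign the others, none is consistent with every speaker.
(For instance, with Xiu=knave, Hira=knight, Priya=knight, Jing=knave, Finn's claim "at least one of the following is true: Jing is a knight; Xiu is a knave" comes out true where it would need to be false.)
So Finn must be a knight, making "at least one of the following is true: Jing is a knight; Xiu is a knave" true. Taking Finn=knight, Xiu=knave, Hira=knight, Priya=knight, Jing=knave, each remaining statement checks out:
  Xiu (knave): "Hira and I are both knaves" — false. ✓
  Hira (knight): "exactly one of Jing and me is a knight" — true. ✓
  Priya (knight): "if Jing is a knight, then Finn is a knave" — true. ✓
  Jing (knave): "Finn is a knave and I am a knight" — false. ✓
This is the unique consistent assignment.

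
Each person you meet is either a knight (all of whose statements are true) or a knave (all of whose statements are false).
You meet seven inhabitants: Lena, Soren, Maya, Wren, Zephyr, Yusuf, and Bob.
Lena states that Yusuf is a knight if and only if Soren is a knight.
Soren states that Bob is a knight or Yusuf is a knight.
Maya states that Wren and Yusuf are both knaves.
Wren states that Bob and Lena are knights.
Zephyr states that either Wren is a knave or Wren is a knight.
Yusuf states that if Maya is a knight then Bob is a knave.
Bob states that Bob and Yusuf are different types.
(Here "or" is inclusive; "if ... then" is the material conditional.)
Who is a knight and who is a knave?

Lena is a knave, Soren is a knight, Maya is a knight, Wren is a knave, Zephyr is a knight, Yusuf is a knave, and Bob is a knight.

As a knave, Lena's statement "Yusuf is a knight if and only if Soren is a knight" should be False; it is.
As a knight, Soren's statement "Bob is a knight or Yusuf is a knight" should be True; it is.
Maya is a knight, so "Wren and Yusuf are both knaves" must be True — and it is.
Wren is a knave, and the claim "Bob and Lena are knights" is indeed False.
Zephyr is a knight; "either Wren is a knave or Wren is a knight" is True, as required.
Yusuf is a knave, so "if Maya is a knight then Bob is a knave" must be False — and it is.
Bob is a knight, so "Bob and Yusuf are different types" must be True — and it is.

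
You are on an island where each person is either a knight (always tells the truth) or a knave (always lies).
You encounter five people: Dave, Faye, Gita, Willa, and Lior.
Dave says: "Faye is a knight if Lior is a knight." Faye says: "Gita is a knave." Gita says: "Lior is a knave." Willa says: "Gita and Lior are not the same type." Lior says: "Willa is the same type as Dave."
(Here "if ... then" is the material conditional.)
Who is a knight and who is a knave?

Suppose Dave is a knave. Then Dave's statement "Faye is a knight if Lior is a knight" would have to be false. Checking the 16 ways to assign the others, none is consistent with every speaker.
(For instance, with Faye=knight, Gita=knave, Willa=knight, Lior=knight, Dave's claim "Faye is a knight if Lior is a knight" comes out true where it would need to be false.)
So Dave must be a knight, making "Faye is a knight if Lior is a knight" true. Taking Dave=knight, Faye=knight, Gita=knave, Willa=knight, Lior=knight, each remaining statement checks out:
  Faye (knight): "Gita is a knave" — true. ✓
  Gita (knave): "Lior is a knave" — false. ✓
  Willa (knight): "Gita and Lior are not the same type" — true. ✓
  Lior (knight): "Willa is the same type as Dave" — true. ✓
This is the unique consistent assignment.

Knights: Dave, Faye, Willa, and Lior. Knaves: Gita.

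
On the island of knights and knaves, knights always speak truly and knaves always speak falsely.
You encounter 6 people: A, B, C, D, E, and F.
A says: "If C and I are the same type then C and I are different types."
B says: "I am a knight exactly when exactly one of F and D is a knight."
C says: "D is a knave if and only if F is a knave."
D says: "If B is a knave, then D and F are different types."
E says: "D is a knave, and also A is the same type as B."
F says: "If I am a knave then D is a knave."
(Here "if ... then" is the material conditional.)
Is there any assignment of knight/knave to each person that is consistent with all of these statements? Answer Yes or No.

Yes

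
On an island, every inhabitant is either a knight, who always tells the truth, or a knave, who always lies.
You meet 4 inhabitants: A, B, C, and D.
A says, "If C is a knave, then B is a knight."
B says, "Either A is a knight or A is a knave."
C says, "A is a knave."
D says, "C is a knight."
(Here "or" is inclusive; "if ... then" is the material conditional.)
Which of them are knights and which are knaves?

A is a knight, B is a knight, C is a knave, and D is a knave.

A is a knight, so "if C is a knave, then B is a knight" must be True — and it is.
B (knight): "either A is a knight or A is a knave" — True. ✓
C is a knave, so "A is a knave" must be False — and it is.
D is a knave; "C is a knight" is False, as required.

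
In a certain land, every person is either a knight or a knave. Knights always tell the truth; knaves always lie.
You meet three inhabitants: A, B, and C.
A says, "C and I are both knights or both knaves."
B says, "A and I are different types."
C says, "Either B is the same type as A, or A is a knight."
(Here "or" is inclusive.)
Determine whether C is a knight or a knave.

C is a knight.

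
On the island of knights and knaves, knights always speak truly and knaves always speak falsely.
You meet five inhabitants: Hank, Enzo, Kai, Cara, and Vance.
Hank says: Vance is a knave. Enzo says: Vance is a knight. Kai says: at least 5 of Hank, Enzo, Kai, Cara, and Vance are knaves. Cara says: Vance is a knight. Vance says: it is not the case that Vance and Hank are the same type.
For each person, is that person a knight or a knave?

Hank is a knave, Enzo is a knight, Kai is a knave, Cara is a knight, and Vance is a knight.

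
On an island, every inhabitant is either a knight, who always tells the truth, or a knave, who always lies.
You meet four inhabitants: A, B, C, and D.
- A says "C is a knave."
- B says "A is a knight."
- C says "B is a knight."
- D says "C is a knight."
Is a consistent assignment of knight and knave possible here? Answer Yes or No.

No

Checking all 16 assignments, each has at least one speaker whose statement's truth value contradicts their type.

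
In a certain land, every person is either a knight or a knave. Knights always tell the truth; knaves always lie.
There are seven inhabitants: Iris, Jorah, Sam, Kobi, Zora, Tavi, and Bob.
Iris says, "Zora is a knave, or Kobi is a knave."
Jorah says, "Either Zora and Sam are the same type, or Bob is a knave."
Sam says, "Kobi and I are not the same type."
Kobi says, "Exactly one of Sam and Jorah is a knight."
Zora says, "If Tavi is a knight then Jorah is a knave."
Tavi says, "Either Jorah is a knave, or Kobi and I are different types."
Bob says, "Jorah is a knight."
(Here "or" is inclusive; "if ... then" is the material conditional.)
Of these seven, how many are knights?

5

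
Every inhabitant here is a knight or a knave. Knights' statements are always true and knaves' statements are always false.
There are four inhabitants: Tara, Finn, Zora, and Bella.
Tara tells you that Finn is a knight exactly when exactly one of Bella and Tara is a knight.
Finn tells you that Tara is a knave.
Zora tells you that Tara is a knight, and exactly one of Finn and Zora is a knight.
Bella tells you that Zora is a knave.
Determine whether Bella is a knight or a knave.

Consistent assignments: {Tara=knight, Finn=knave, Zora=knave, Bella=knight}
In every consistent assignment, Bella is a knight.

Bella is a knight.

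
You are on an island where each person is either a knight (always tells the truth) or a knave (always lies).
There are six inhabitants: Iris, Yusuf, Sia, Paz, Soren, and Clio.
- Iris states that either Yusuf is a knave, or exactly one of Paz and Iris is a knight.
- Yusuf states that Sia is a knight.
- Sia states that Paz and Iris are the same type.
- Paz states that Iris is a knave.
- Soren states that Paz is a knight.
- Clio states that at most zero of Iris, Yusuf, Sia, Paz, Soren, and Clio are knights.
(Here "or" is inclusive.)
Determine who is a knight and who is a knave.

Knights: Iris. Knaves: Yusuf, Sia, Paz, Soren, and Clio.

Iris (knight): "either Yusuf is a knave, or exactly one of Paz and Iris is a knight" — true. ✓
Yusuf (knave): "Sia is a knight" — False. ✓
Sia (knave): "Paz and Iris are the same type" — False. ✓
Paz is a knave, so "Iris is a knave" must be False — and it is.
Soren (knave): "Paz is a knight" — False. ✓
Clio (knave): "at most zero of Iris, Yusuf, Sia, Paz, Soren, and Clio are knights" — False. ✓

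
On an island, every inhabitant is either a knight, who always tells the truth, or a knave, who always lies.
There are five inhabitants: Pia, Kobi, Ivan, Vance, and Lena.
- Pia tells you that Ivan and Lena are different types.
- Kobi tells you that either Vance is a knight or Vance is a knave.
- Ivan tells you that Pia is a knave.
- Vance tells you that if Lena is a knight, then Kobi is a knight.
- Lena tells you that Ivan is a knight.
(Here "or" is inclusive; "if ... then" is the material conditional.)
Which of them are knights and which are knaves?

Pia is a knave, Kobi is a knight, Ivan is a knight, Vance is a knight, and Lena is a knight.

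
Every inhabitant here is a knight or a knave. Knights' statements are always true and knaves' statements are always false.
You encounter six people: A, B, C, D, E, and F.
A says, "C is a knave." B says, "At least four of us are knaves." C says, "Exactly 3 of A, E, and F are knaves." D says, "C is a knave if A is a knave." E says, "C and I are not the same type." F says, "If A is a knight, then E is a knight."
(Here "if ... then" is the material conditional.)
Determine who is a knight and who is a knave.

As a knight, A's statement "C is a knave" should be True; it is.
B is a knave; "at least four of us are knaves" is False, as required.
Since C is a knave, "exactly 3 of A, E, and F are knaves" needs to be False, which holds.
Since D is a knight, "C is a knave if A is a knave" needs to be True, which holds.
E is a knight; "C and I are not the same type" is True, as required.
As a knight, F's statement "if A is a knight, then E is a knight" should be True; it is.

Knights: A, D, E, and F. Knaves: B and C.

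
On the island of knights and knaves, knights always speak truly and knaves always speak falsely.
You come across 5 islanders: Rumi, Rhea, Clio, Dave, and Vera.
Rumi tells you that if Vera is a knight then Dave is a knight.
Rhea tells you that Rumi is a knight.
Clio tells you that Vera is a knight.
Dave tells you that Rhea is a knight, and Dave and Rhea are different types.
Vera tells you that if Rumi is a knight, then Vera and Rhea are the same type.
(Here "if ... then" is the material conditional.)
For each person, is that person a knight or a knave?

Rumi is a knave, and the claim "if Vera is a knight then Dave is a knight" is indeed false.
Rhea is a knave, and the claim "Rumi is a knight" is indeed false.
Clio (knight): "Vera is a knight" — true. ✓
Dave (knave): "Rhea is a knight, and Dave and Rhea are different types" — false. ✓
Vera (knight): "if Rumi is a knight, then Vera and Rhea are the same type" — true. ✓

Knights: Clio and Vera. Knaves: Rumi, Rhea, and Dave.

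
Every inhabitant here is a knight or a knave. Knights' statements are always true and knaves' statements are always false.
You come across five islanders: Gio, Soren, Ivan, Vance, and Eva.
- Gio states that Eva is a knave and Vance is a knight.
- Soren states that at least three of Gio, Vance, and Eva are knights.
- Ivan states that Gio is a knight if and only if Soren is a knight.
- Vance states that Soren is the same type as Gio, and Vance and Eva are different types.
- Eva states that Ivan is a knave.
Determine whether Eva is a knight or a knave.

Eva is a knave.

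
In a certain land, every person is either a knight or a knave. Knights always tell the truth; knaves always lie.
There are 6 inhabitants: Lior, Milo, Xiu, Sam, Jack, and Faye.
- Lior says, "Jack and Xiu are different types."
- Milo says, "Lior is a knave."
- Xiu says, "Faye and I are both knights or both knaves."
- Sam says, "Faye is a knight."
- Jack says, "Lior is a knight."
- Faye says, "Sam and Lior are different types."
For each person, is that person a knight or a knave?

Lior is a knave, Milo is a knight, Xiu is a knave, Sam is a knight, Jack is a knave, and Faye is a knight.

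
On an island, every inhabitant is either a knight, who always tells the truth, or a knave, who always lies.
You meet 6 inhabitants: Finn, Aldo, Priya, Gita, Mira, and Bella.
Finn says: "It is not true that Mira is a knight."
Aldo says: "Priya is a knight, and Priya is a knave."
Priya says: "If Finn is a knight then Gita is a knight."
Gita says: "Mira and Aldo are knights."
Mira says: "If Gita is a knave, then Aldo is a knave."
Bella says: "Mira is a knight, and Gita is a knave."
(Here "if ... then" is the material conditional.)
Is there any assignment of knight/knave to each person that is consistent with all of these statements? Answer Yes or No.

One consistent assignment: Finn=knave, Aldo=knave, Priya=knight, Gita=knave, Mira=knight, Bella=knight.

Yes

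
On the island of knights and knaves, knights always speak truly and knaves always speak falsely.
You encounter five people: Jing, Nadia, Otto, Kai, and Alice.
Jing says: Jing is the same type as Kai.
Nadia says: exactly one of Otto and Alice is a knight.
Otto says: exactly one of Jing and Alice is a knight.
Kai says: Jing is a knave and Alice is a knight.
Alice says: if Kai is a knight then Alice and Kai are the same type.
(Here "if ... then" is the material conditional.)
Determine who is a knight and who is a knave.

Jing is a knave, Nadia is a knave, Otto is a knight, Kai is a knight, and Alice is a knight.

Jing is a knave, so "Jing is the same type as Kai" must be False — and it is.
Nadia (knave): "exactly one of Otto and Alice is a knight" — False. ✓
As a knight, Otto's statement "exactly one of Jing and Alice is a knight" should be True; it is.
Kai is a knight; "Jing is a knave and Alice is a knight" is True, as required.
As a knight, Alice's statement "if Kai is a knight then Alice and Kai are the same type" should be True; it is.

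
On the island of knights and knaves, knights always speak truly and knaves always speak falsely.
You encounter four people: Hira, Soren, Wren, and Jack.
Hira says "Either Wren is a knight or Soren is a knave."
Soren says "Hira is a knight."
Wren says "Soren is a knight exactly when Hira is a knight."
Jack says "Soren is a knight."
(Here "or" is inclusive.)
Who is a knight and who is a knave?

Hira is a knight, Soren is a knight, Wren is a knight, and Jack is a knight.

Suppose Hira is a knave. Then Hira's statement "either Wren is a knight or Soren is a knave" would have to be false. Checking the 8 ways to assign the others, none is consistent with every speaker.
(For instance, with Soren=knight, Wren=knight, Jack=knight, Hira's claim "either Wren is a knight or Soren is a knave" comes out true where it would need to be false.)
So Hira must be a knight, making "either Wren is a knight or Soren is a knave" true. Taking Hira=knight, Soren=knight, Wren=knight, Jack=knight, each remaining statement checks out:
  Soren (knight): "Hira is a knight" — true. ✓
  Wren (knight): "Soren is a knight exactly when Hira is a knight" — true. ✓
  Jack (knight): "Soren is a knight" — true. ✓
This is the unique consistent assignment.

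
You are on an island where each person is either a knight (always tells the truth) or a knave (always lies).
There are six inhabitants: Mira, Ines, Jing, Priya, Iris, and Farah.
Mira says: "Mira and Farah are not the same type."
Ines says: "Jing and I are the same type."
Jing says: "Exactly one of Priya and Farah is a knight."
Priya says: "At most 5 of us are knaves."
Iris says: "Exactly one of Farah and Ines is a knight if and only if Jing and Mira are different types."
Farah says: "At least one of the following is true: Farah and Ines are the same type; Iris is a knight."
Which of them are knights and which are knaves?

Mira is a knight, Ines is a knight, Jing is a knight, Priya is a knight, Iris is a knave, and Farah is a knave.

Since Mira is a knight, "Mira and Farah are not the same type" needs to be True, which holds.
Ines is a knight; "Jing and I are the same type" is True, as required.
As a knight, Jing's statement "exactly one of Priya and Farah is a knight" should be True; it is.
Priya is a knight, and the claim "at most 5 of us are knaves" is indeed True.
As a knave, Iris's statement "exactly one of Farah and Ines is a knight if and only if Jing and Mira are different types" should be False; it is.
Since Farah is a knave, "at least one of the following is true: Farah and Ines are the same type; Iris is a knight" needs to be False, which holds.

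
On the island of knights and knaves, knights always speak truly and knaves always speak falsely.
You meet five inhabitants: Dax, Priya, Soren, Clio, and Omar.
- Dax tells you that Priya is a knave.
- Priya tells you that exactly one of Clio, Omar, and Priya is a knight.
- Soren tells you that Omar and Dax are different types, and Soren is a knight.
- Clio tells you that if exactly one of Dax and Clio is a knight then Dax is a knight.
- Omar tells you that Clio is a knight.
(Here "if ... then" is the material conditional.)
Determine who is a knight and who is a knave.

Dax is a knight, Priya is a knave, Soren is a knave, Clio is a knight, and Omar is a knight.

Dax is a knight, so "Priya is a knave" must be true — and it is.
Priya (knave): "exactly one of Clio, Omar, and Priya is a knight" — false. ✓
Soren is a knave, so "Omar and Dax are different types, and Soren is a knight" must be false — and it is.
Clio (knight): "if exactly one of Dax and Clio is a knight then Dax is a knight" — true. ✓
Since Omar is a knight, "Clio is a knight" needs to be true, which holds.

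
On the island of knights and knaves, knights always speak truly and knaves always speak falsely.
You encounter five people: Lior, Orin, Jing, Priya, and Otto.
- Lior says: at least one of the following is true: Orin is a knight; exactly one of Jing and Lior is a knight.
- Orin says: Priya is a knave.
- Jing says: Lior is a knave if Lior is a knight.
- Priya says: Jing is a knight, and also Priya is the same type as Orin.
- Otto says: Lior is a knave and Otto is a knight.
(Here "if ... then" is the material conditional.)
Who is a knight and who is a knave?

Lior is a knight, Orin is a knight, Jing is a knave, Priya is a knave, and Otto is a knave.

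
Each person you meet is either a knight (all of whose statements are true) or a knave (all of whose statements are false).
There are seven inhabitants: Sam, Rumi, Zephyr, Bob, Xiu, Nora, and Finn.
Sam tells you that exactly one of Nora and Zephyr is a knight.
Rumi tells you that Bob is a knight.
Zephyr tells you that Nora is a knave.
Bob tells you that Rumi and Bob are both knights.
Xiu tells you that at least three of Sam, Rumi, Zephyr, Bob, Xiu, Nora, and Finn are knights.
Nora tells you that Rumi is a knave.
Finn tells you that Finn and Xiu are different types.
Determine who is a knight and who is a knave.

Sam (knight): "exactly one of Nora and Zephyr is a knight" — true. ✓
Rumi (knave): "Bob is a knight" — false. ✓
Zephyr is a knave, and the claim "Nora is a knave" is indeed false.
Since Bob is a knave, "Rumi and Bob are both knights" needs to be false, which holds.
Since Xiu is a knave, "at least three of Sam, Rumi, Zephyr, Bob, Xiu, Nora, and Finn are knights" needs to be false, which holds.
Nora is a knight; "Rumi is a knave" is true, as required.
Finn (knave): "Finn and Xiu are different types" — false. ✓

Sam is a knight, Rumi is a knave, Zephyr is a knave, Bob is a knave, Xiu is a knave, Nora is a knight, and Finn is a knave.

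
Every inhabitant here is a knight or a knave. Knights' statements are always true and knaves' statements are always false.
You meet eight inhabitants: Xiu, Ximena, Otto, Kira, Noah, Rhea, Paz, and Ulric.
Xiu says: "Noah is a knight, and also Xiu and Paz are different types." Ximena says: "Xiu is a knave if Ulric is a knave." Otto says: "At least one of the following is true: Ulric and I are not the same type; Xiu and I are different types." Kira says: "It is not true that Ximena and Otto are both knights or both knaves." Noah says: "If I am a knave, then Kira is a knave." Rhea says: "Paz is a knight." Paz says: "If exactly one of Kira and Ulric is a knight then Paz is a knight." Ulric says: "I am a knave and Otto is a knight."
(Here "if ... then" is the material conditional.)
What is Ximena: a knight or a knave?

Ximena is a knight.

Consistent assignments: {Xiu=knave, Ximena=knight, Otto=knave, Kira=knight, Noah=knight, Rhea=knave, Paz=knave, Ulric=knave}; {Xiu=knave, Ximena=knight, Otto=knave, Kira=knight, Noah=knave, Rhea=knight, Paz=knight, Ulric=knave}; {Xiu=knave, Ximena=knight, Otto=knave, Kira=knight, Noah=knave, Rhea=knave, Paz=knave, Ulric=knave}
In every consistent assignment, Ximena is a knight.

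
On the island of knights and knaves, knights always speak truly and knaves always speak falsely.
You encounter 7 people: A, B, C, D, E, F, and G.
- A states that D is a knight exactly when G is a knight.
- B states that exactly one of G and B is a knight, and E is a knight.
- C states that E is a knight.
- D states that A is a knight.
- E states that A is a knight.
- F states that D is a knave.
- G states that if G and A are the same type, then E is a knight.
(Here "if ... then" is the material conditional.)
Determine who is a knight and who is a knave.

Since A is a knave, "D is a knight exactly when G is a knight" needs to be False, which holds.
B (knave): "exactly one of G and B is a knight, and E is a knight" — False. ✓
C is a knave; "E is a knight" is False, as required.
Since D is a knave, "A is a knight" needs to be False, which holds.
As a knave, E's statement "A is a knight" should be False; it is.
As a knight, F's statement "D is a knave" should be True; it is.
As a knight, G's statement "if G and A are the same type, then E is a knight" should be True; it is.

A is a knave, B is a knave, C is a knave, D is a knave, E is a knave, F is a knight, and G is a knight.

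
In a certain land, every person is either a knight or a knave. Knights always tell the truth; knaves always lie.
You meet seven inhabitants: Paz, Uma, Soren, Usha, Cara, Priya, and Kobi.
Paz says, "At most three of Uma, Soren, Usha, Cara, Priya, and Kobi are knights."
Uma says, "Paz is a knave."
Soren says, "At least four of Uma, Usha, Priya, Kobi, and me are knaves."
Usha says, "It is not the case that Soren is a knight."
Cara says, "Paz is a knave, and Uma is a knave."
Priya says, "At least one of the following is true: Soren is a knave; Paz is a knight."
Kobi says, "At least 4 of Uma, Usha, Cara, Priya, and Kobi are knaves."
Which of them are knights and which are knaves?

Since Paz is a knight, "at most three of Uma, Soren, Usha, Cara, Priya, and Kobi are knights" needs to be True, which holds.
As a knave, Uma's statement "Paz is a knave" should be False; it is.
Soren (knave): "at least four of Uma, Usha, Priya, Kobi, and me are knaves" — False. ✓
As a knight, Usha's statement "it is not the case that Soren is a knight" should be True; it is.
Cara is a knave; "Paz is a knave, and Uma is a knave" is False, as required.
Priya is a knight; "at least one of the following is true: Soren is a knave; Paz is a knight" is True, as required.
As a knave, Kobi's statement "at least 4 of Uma, Usha, Cara, Priya, and Kobi are knaves" should be False; it is.

Paz is a knight, Uma is a knave, Soren is a knave, Usha is a knight, Cara is a knave, Priya is a knight, and Kobi is a knave.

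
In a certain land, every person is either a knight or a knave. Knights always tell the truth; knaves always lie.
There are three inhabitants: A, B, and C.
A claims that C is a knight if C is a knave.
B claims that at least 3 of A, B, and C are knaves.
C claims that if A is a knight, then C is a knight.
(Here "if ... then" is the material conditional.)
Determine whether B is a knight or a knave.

B is a knave.

Consistent assignments: {A=knight, B=knave, C=knight}
In every consistent assignment, B is a knave.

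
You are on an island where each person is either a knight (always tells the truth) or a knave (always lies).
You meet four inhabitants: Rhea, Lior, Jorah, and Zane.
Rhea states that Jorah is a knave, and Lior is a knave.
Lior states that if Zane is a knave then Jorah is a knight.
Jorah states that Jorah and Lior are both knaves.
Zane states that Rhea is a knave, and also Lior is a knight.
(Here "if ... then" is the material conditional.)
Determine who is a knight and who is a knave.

Rhea is a knave, Lior is a knight, Jorah is a knave, and Zane is a knight.

Rhea is a knave, so "Jorah is a knave, and Lior is a knave" must be false — and it is.
Lior is a knight, and the claim "if Zane is a knave then Jorah is a knight" is indeed True.
Jorah is a knave, and the claim "Jorah and Lior are both knaves" is indeed false.
Zane is a knight, and the claim "Rhea is a knave, and also Lior is a knight" is indeed True.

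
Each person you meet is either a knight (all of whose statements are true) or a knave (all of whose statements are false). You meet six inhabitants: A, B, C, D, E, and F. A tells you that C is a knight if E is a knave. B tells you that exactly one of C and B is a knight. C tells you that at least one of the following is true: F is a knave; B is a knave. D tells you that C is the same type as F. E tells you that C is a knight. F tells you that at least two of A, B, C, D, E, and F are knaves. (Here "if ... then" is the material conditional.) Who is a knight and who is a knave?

A is a knave, B is a knight, C is a knave, D is a knave, E is a knave, and F is a knight.

A (knave): "C is a knight if E is a knave" — False. ✓
Since B is a knight, "exactly one of C and B is a knight" needs to be true, which holds.
C is a knave, and the claim "at least one of the following is true: F is a knave; B is a knave" is indeed False.
D is a knave, so "C is the same type as F" must be False — and it is.
E is a knave, and the claim "C is a knight" is indeed False.
F is a knight, so "at least two of A, B, C, D, E, and F are knaves" must be true — and it is.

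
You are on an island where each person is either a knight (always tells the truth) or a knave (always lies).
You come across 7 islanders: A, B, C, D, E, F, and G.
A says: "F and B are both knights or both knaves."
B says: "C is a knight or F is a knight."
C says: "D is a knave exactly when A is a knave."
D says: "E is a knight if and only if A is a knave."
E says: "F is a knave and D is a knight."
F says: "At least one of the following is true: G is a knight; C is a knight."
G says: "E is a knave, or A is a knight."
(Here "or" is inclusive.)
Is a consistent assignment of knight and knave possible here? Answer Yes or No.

Yes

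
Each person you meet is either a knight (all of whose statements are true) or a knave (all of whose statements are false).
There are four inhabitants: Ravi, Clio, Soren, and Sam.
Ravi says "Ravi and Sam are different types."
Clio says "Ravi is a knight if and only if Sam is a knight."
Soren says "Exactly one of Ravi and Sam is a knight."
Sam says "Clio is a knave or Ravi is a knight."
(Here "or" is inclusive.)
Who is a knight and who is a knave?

Suppose Ravi is a knight. Then Ravi's statement "Ravi and Sam are different types" would have to be true. Checking the 8 ways to assign the others, none is consistent with every speaker.
(For instance, with Clio=knight, Soren=knave, Sam=knave, Clio's claim "Ravi is a knight if and only if Sam is a knight" comes out false where it would need to be true.)
So Ravi must be a knave, making "Ravi and Sam are different types" false. Taking Ravi=knave, Clio=knight, Soren=knave, Sam=knave, each remaining statement checks out:
  Clio (knight): "Ravi is a knight if and only if Sam is a knight" — true. ✓
  Soren (knave): "exactly one of Ravi and Sam is a knight" — false. ✓
  Sam (knave): "Clio is a knave or Ravi is a knight" — false. ✓
This is the unique consistent assignment.

Ravi is a knave, Clio is a knight, Soren is a knave, and Sam is a knave.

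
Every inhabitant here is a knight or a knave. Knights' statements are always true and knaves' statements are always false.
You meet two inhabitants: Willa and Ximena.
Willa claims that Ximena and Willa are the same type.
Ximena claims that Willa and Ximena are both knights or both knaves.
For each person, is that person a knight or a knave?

Willa is a knight and Ximena is a knight.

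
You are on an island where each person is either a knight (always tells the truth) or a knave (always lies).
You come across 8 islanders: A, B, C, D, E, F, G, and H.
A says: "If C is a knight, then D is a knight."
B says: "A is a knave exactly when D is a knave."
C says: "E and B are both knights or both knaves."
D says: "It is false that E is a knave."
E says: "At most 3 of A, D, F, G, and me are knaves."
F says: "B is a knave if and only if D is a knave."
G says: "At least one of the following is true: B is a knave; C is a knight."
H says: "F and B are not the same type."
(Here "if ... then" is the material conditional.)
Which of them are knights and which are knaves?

Knights: A, B, C, D, E, F, and G. Knaves: H.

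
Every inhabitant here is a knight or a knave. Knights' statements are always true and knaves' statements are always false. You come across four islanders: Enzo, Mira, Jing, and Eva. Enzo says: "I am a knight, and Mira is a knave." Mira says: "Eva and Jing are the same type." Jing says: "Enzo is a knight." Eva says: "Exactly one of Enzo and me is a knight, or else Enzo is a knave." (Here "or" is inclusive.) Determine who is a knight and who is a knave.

Enzo is a knave, Mira is a knave, Jing is a knave, and Eva is a knight.

Suppose Enzo is a knight. Then Enzo's statement "I am a knight, and Mira is a knave" would have to be true. Checking the 8 ways to assign the others, none is consistent with every speaker.
(For instance, with Mira=knave, Jing=knave, Eva=knight, Jing's claim "Enzo is a knight" comes out true where it would need to be false.)
So Enzo must be a knave, making "I am a knight, and Mira is a knave" false. Taking Enzo=knave, Mira=knave, Jing=knave, Eva=knight, each remaining statement checks out:
  Mira (knave): "Eva and Jing are the same type" — false. ✓
  Jing (knave): "Enzo is a knight" — false. ✓
  Eva (knight): "exactly one of Enzo and me is a knight, or else Enzo is a knave" — true. ✓
This is the unique consistent assignment.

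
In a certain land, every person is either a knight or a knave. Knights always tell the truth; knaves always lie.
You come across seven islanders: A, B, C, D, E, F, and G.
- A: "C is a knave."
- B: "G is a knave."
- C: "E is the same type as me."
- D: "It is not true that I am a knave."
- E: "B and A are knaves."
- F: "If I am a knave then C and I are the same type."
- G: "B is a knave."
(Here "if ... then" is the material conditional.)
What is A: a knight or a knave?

A is a knave.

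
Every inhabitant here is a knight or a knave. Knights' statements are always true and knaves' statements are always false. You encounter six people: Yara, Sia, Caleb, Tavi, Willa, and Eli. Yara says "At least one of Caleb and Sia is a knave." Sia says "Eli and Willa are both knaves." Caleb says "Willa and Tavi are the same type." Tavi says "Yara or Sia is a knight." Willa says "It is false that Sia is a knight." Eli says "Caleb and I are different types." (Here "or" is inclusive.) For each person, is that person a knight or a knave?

Yara is a knight, so "at least one of Caleb and Sia is a knave" must be true — and it is.
As a knight, Sia's statement "Eli and Willa are both knaves" should be true; it is.
Caleb is a knave, so "Willa and Tavi are the same type" must be False — and it is.
Tavi is a knight, and the claim "Yara or Sia is a knight" is indeed true.
As a knave, Willa's statement "it is false that Sia is a knight" should be False; it is.
As a knave, Eli's statement "Caleb and I are different types" should be False; it is.

Yara is a knight, Sia is a knight, Caleb is a knave, Tavi is a knight, Willa is a knave, and Eli is a knave.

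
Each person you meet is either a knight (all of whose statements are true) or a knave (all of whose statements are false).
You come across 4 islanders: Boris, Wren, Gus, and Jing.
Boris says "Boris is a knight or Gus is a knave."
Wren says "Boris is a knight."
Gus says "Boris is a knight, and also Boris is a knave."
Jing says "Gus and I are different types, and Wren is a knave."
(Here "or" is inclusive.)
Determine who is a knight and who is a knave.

Suppose Boris is a knave. Then Boris's statement "Boris is a knight or Gus is a knave" would have to be false. Checking the 8 ways to assign the others, none is consistent with every speaker.
(For instance, with Wren=knight, Gus=knave, Jing=knave, Boris's claim "Boris is a knight or Gus is a knave" comes out true where it would need to be false.)
So Boris must be a knight, making "Boris is a knight or Gus is a knave" true. Taking Boris=knight, Wren=knight, Gus=knave, Jing=knave, each remaining statement checks out:
  Wren (knight): "Boris is a knight" — true. ✓
  Gus (knave): "Boris is a knight, and also Boris is a knave" — false. ✓
  Jing (knave): "Gus and I are different types, and Wren is a knave" — false. ✓
This is the unique consistent assignment.

Boris is a knight, Wren is a knight, Gus is a knave, and Jing is a knave.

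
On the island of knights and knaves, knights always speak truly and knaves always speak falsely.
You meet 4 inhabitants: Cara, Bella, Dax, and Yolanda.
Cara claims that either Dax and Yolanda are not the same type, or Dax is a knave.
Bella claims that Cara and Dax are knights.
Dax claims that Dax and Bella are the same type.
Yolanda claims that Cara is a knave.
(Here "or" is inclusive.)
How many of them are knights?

The unique consistent assignment is Cara=knight, Bella=knight, Dax=knight, Yolanda=knave.
That has 3 knights.

3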